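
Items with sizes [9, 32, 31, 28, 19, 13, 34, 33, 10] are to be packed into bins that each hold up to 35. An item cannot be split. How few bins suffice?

7

Total = 34 + 33 + 32 + 31 + 28 + 19 + 13 + 10 + 9 = 209.
Lower bound: ⌈209/35⌉ = 6 bins.
A packing using 7 bins:
  bin 1: 34 = 34
  bin 2: 33 = 33
  bin 3: 32 = 32
  bin 4: 31 = 31
  bin 5: 28 = 28
  bin 6: 19 + 13 = 32
  bin 7: 10 + 9 = 19
No arrangement into 6 bins stays within capacity, so 7 is optimal.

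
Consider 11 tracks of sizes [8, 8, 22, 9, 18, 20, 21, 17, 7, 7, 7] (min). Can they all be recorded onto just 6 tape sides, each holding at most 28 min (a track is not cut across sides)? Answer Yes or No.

Yes

A valid assignment using 6 tape sides:
  side 1: 22 = 22
  side 2: 21 + 7 = 28
  side 3: 20 + 8 = 28
  side 4: 18 + 9 = 27
  side 5: 17 + 8 = 25
  side 6: 7 + 7 = 14
Every load is within 28 min, so 6 tape sides suffice.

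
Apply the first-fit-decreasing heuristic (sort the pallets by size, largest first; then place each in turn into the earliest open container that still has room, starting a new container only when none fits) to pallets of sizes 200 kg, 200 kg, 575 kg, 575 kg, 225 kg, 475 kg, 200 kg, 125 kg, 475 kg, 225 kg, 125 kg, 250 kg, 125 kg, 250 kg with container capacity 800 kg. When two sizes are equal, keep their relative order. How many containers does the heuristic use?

6

Sorted descending: 575, 575, 475, 475, 250, 250, 225, 225, 200, 200, 200, 125, 125, 125.
  575 → container 1 (new)  [load 575/800]
  575 → container 2 (new)  [load 575/800]
  475 → container 3 (new)  [load 475/800]
  475 → container 4 (new)  [load 475/800]
  250 → container 3  [load 725/800]
  250 → container 4  [load 725/800]
  225 → container 1  [load 800/800]
  225 → container 2  [load 800/800]
  200 → container 5 (new)  [load 200/800]
  200 → container 5  [load 400/800]
  200 → container 5  [load 600/800]
  125 → container 5  [load 725/800]
  125 → container 6 (new)  [load 125/800]
  125 → container 6  [load 250/800]
6 containers opened.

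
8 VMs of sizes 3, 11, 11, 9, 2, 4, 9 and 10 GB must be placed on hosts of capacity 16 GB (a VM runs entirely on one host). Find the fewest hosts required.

5

Total = 11 + 11 + 10 + 9 + 9 + 4 + 3 + 2 = 59 GB.
Lower bound: ⌈59/16⌉ = 4 hosts.
Also, 5 VMs each exceed 8 GB, and no two of those can share a host, so at least 5 hosts are needed.
A packing using 5 hosts:
  host 1: 11 + 4 = 15
  host 2: 11 + 3 + 2 = 16
  host 3: 10 = 10
  host 4: 9 = 9
  host 5: 9 = 9
This matches the lower bound, so 5 is optimal.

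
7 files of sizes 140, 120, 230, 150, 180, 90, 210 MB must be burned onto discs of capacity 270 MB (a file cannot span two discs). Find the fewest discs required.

Total = 230 + 210 + 180 + 150 + 140 + 120 + 90 = 1120 MB.
Lower bound: ⌈1120/270⌉ = 5 discs.
A packing using 5 discs:
  disc 1: 230 = 230
  disc 2: 210 = 210
  disc 3: 180 + 90 = 270
  disc 4: 150 + 120 = 270
  disc 5: 140 = 140
This matches the lower bound, so 5 is optimal.

5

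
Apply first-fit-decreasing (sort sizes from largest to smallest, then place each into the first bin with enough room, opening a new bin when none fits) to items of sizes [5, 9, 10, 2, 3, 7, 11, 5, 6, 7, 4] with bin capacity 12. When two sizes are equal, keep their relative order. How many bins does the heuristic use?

6

Sorted descending: 11, 10, 9, 7, 7, 6, 5, 5, 4, 3, 2.
  11 → bin 1 (new)  [load 11/12]
  10 → bin 2 (new)  [load 10/12]
  9 → bin 3 (new)  [load 9/12]
  7 → bin 4 (new)  [load 7/12]
  7 → bin 5 (new)  [load 7/12]
  6 → bin 6 (new)  [load 6/12]
  5 → bin 4  [load 12/12]
  5 → bin 5  [load 12/12]
  4 → bin 6  [load 10/12]
  3 → bin 3  [load 12/12]
  2 → bin 2  [load 12/12]
6 bins opened.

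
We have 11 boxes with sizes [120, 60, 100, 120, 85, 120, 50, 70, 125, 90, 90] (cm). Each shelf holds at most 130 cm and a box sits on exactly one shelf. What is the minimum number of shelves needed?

Total = 125 + 120 + 120 + 120 + 100 + 90 + 90 + 85 + 70 + 60 + 50 = 1030 cm.
Lower bound: ⌈1030/130⌉ = 8 shelves.
Also, 9 boxes each exceed 65 cm, and no two of those can share a shelf, so at least 9 shelves are needed.
A packing using 10 shelves:
  shelf 1: 125 = 125
  shelf 2: 120 = 120
  shelf 3: 120 = 120
  shelf 4: 120 = 120
  shelf 5: 100 = 100
  shelf 6: 90 = 90
  shelf 7: 90 = 90
  shelf 8: 85 = 85
  shelf 9: 70 + 60 = 130
  shelf 10: 50 = 50
No arrangement into 9 shelves stays within capacity, so 10 is optimal.

10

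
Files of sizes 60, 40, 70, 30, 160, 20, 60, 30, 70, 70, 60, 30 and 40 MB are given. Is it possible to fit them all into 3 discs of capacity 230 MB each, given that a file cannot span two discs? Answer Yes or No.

No

Total = 740 MB; ⌈740/230⌉ = 4.
At least 4 discs are required, but only 3 are allowed.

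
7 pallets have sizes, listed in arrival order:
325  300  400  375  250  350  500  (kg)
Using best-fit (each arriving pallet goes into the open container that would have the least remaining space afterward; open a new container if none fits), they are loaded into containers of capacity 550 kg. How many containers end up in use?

  325 → container 1 (new)  [load 325/550]
  300 → container 2 (new)  [load 300/550]
  400 → container 3 (new)  [load 400/550]
  375 → container 4 (new)  [load 375/550]
  250 → container 2  [load 550/550]
  350 → container 5 (new)  [load 350/550]
  500 → container 6 (new)  [load 500/550]
6 containers opened.

6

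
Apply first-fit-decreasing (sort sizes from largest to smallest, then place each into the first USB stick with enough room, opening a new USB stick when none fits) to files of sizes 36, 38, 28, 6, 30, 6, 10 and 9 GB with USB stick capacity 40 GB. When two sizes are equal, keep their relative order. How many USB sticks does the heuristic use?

Sorted descending: 38, 36, 30, 28, 10, 9, 6, 6.
  38 → USB stick 1 (new)  [load 38/40]
  36 → USB stick 2 (new)  [load 36/40]
  30 → USB stick 3 (new)  [load 30/40]
  28 → USB stick 4 (new)  [load 28/40]
  10 → USB stick 3  [load 40/40]
  9 → USB stick 4  [load 37/40]
  6 → USB stick 5 (new)  [load 6/40]
  6 → USB stick 5  [load 12/40]
5 USB sticks opened.

5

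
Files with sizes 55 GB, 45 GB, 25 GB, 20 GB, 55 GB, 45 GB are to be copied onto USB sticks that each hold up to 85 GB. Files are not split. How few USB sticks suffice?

4

Total = 55 + 55 + 45 + 45 + 25 + 20 = 245 GB.
Lower bound: ⌈245/85⌉ = 3 USB sticks.
Also, 4 files each exceed 85/2 GB, and no two of those can share a USB stick, so at least 4 USB sticks are needed.
A packing using 4 USB sticks:
  USB stick 1: 55 + 25 = 80
  USB stick 2: 55 + 20 = 75
  USB stick 3: 45 = 45
  USB stick 4: 45 = 45
This matches the lower bound, so 4 is optimal.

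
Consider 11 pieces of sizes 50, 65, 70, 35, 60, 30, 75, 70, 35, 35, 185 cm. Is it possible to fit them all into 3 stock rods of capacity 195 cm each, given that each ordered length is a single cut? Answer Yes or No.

No

Total = 710 cm; ⌈710/195⌉ = 4.
At least 4 stock rods are required, but only 3 are allowed.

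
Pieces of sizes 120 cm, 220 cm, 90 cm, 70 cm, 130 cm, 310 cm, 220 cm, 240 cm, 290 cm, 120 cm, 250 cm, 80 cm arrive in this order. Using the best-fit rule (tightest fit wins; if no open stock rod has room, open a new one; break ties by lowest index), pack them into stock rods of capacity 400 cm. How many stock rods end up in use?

  120 → stock rod 1 (new)  [load 120/400]
  220 → stock rod 1  [load 340/400]
  90 → stock rod 2 (new)  [load 90/400]
  70 → stock rod 2  [load 160/400]
  130 → stock rod 2  [load 290/400]
  310 → stock rod 3 (new)  [load 310/400]
  220 → stock rod 4 (new)  [load 220/400]
  240 → stock rod 5 (new)  [load 240/400]
  290 → stock rod 6 (new)  [load 290/400]
  120 → stock rod 5  [load 360/400]
  250 → stock rod 7 (new)  [load 250/400]
  80 → stock rod 3  [load 390/400]
7 stock rods opened.

7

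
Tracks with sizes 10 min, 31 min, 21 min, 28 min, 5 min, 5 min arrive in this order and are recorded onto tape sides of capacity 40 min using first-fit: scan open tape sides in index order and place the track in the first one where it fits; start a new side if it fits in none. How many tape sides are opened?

  10 → side 1 (new)  [load 10/40]
  31 → side 2 (new)  [load 31/40]
  21 → side 1  [load 31/40]
  28 → side 3 (new)  [load 28/40]
  5 → side 1  [load 36/40]
  5 → side 2  [load 36/40]
3 tape sides opened.

3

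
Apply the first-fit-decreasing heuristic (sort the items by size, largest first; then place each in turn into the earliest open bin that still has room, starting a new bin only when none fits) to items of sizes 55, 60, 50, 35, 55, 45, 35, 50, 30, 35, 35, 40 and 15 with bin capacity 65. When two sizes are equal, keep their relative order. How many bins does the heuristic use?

11

Sorted descending: 60, 55, 55, 50, 50, 45, 40, 35, 35, 35, 35, 30, 15.
  60 → bin 1 (new)  [load 60/65]
  55 → bin 2 (new)  [load 55/65]
  55 → bin 3 (new)  [load 55/65]
  50 → bin 4 (new)  [load 50/65]
  50 → bin 5 (new)  [load 50/65]
  45 → bin 6 (new)  [load 45/65]
  40 → bin 7 (new)  [load 40/65]
  35 → bin 8 (new)  [load 35/65]
  35 → bin 9 (new)  [load 35/65]
  35 → bin 10 (new)  [load 35/65]
  35 → bin 11 (new)  [load 35/65]
  30 → bin 8  [load 65/65]
  15 → bin 4  [load 65/65]
11 bins opened.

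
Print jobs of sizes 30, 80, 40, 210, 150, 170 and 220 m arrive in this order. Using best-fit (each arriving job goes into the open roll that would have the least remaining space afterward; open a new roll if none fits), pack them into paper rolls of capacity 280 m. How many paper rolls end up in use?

5

  30 → roll 1 (new)  [load 30/280]
  80 → roll 1  [load 110/280]
  40 → roll 1  [load 150/280]
  210 → roll 2 (new)  [load 210/280]
  150 → roll 3 (new)  [load 150/280]
  170 → roll 4 (new)  [load 170/280]
  220 → roll 5 (new)  [load 220/280]
5 paper rolls opened.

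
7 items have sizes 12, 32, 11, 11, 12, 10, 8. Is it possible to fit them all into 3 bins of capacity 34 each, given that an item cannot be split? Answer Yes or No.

Yes

A valid assignment using 3 bins:
  bin 1: 32 = 32
  bin 2: 12 + 12 + 10 = 34
  bin 3: 11 + 11 + 8 = 30
Every load is within 34, so 3 bins suffice.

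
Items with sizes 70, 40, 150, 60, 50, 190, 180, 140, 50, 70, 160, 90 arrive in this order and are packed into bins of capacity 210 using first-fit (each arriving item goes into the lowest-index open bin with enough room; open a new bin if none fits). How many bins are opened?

  70 → bin 1 (new)  [load 70/210]
  40 → bin 1  [load 110/210]
  150 → bin 2 (new)  [load 150/210]
  60 → bin 1  [load 170/210]
  50 → bin 2  [load 200/210]
  190 → bin 3 (new)  [load 190/210]
  180 → bin 4 (new)  [load 180/210]
  140 → bin 5 (new)  [load 140/210]
  50 → bin 5  [load 190/210]
  70 → bin 6 (new)  [load 70/210]
  160 → bin 7 (new)  [load 160/210]
  90 → bin 6  [load 160/210]
7 bins opened.

7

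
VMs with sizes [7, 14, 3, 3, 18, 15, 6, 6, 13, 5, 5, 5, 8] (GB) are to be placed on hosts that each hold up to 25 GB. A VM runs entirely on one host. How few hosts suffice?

5

Total = 18 + 15 + 14 + 13 + 8 + 7 + 6 + 6 + 5 + 5 + 5 + 3 + 3 = 108 GB.
Lower bound: ⌈108/25⌉ = 5 hosts.
A packing using 5 hosts:
  host 1: 18 + 7 = 25
  host 2: 15 + 8 = 23
  host 3: 14 + 6 + 5 = 25
  host 4: 13 + 6 + 5 = 24
  host 5: 5 + 3 + 3 = 11
This matches the lower bound, so 5 is optimal.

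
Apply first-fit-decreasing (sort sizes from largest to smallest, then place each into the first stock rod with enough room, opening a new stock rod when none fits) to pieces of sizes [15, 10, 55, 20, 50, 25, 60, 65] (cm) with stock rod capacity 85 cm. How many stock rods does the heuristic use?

4

Sorted descending: 65, 60, 55, 50, 25, 20, 15, 10.
  65 → stock rod 1 (new)  [load 65/85]
  60 → stock rod 2 (new)  [load 60/85]
  55 → stock rod 3 (new)  [load 55/85]
  50 → stock rod 4 (new)  [load 50/85]
  25 → stock rod 2  [load 85/85]
  20 → stock rod 1  [load 85/85]
  15 → stock rod 3  [load 70/85]
  10 → stock rod 3  [load 80/85]
4 stock rods opened.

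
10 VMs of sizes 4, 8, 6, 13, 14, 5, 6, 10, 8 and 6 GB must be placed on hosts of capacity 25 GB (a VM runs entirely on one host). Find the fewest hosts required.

4

Total = 14 + 13 + 10 + 8 + 8 + 6 + 6 + 6 + 5 + 4 = 80 GB.
Lower bound: ⌈80/25⌉ = 4 hosts.
A packing using 4 hosts:
  host 1: 14 + 10 = 24
  host 2: 13 + 8 + 4 = 25
  host 3: 8 + 6 + 6 + 5 = 25
  host 4: 6 = 6
This matches the lower bound, so 4 is optimal.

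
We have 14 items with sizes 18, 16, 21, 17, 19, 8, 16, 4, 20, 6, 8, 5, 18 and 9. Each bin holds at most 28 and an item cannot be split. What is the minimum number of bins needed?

8

Total = 21 + 20 + 19 + 18 + 18 + 17 + 16 + 16 + 9 + 8 + 8 + 6 + 5 + 4 = 185.
Lower bound: ⌈185/28⌉ = 7 bins.
Also, 8 items each exceed 14, and no two of those can share a bin, so at least 8 bins are needed.
A packing using 8 bins:
  bin 1: 21 + 6 = 27
  bin 2: 20 + 8 = 28
  bin 3: 19 + 9 = 28
  bin 4: 18 + 8 = 26
  bin 5: 18 + 5 + 4 = 27
  bin 6: 17 = 17
  bin 7: 16 = 16
  bin 8: 16 = 16
This matches the lower bound, so 8 is optimal.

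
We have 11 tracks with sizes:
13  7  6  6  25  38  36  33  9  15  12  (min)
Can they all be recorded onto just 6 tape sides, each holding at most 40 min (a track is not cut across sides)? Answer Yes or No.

A valid assignment using 6 tape sides:
  side 1: 38 = 38
  side 2: 36 = 36
  side 3: 33 + 7 = 40
  side 4: 25 + 15 = 40
  side 5: 13 + 12 + 9 + 6 = 40
  side 6: 6 = 6
Every load is within 40 min, so 6 tape sides suffice.

Yes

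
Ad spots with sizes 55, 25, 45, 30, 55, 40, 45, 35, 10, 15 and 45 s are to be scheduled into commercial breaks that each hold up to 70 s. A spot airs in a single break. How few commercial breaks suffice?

Total = 55 + 55 + 45 + 45 + 45 + 40 + 35 + 30 + 25 + 15 + 10 = 400 s.
Lower bound: ⌈400/70⌉ = 6 commercial breaks.
A packing using 7 commercial breaks:
  break 1: 55 + 15 = 70
  break 2: 55 + 10 = 65
  break 3: 45 + 25 = 70
  break 4: 45 = 45
  break 5: 45 = 45
  break 6: 40 + 30 = 70
  break 7: 35 = 35
No arrangement into 6 commercial breaks stays within capacity, so 7 is optimal.

7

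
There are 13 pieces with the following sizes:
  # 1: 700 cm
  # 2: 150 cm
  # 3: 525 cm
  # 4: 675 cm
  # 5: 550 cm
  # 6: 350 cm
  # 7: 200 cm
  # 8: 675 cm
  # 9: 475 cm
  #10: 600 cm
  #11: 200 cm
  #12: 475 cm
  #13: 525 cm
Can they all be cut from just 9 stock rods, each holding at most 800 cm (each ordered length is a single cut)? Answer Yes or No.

No

Total = 6100 cm; ⌈6100/800⌉ = 8.
9 pieces each exceed half the capacity and cannot share a stock rod, forcing at least 9 stock rods.
The bound of 9 does not rule out 9, but exhaustive search shows no assignment into 9 stock rods of capacity 800 cm exists — the minimum is 10.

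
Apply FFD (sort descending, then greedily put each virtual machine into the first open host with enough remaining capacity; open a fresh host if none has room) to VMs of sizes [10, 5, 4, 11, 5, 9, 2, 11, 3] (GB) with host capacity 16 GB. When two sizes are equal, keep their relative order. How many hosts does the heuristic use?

4

Sorted descending: 11, 11, 10, 9, 5, 5, 4, 3, 2.
  11 → host 1 (new)  [load 11/16]
  11 → host 2 (new)  [load 11/16]
  10 → host 3 (new)  [load 10/16]
  9 → host 4 (new)  [load 9/16]
  5 → host 1  [load 16/16]
  5 → host 2  [load 16/16]
  4 → host 3  [load 14/16]
  3 → host 4  [load 12/16]
  2 → host 3  [load 16/16]
4 hosts opened.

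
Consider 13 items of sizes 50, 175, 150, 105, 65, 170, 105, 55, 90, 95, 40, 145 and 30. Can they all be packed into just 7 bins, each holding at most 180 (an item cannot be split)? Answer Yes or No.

No

Total = 1275; ⌈1275/180⌉ = 8.
At least 8 bins are required, but only 7 are allowed.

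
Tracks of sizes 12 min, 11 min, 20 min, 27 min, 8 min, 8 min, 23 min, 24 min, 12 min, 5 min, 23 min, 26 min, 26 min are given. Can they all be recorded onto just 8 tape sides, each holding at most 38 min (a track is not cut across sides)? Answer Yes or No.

A valid assignment using 7 tape sides:
  side 1: 27 + 11 = 38
  side 2: 26 + 12 = 38
  side 3: 26 + 12 = 38
  side 4: 24 + 8 + 5 = 37
  side 5: 23 + 8 = 31
  side 6: 23 = 23
  side 7: 20 = 20
That uses only 7 ≤ 8, so 8 tape sides are enough.

Yes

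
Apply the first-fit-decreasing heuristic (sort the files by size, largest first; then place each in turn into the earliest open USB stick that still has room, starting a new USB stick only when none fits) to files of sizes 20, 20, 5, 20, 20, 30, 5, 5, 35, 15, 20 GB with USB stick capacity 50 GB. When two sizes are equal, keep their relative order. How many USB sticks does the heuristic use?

4

Sorted descending: 35, 30, 20, 20, 20, 20, 20, 15, 5, 5, 5.
  35 → USB stick 1 (new)  [load 35/50]
  30 → USB stick 2 (new)  [load 30/50]
  20 → USB stick 2  [load 50/50]
  20 → USB stick 3 (new)  [load 20/50]
  20 → USB stick 3  [load 40/50]
  20 → USB stick 4 (new)  [load 20/50]
  20 → USB stick 4  [load 40/50]
  15 → USB stick 1  [load 50/50]
  5 → USB stick 3  [load 45/50]
  5 → USB stick 3  [load 50/50]
  5 → USB stick 4  [load 45/50]
4 USB sticks opened.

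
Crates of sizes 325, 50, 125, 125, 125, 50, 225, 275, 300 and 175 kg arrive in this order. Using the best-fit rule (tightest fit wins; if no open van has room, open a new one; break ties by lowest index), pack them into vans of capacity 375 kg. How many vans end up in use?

  325 → van 1 (new)  [load 325/375]
  50 → van 1  [load 375/375]
  125 → van 2 (new)  [load 125/375]
  125 → van 2  [load 250/375]
  125 → van 2  [load 375/375]
  50 → van 3 (new)  [load 50/375]
  225 → van 3  [load 275/375]
  275 → van 4 (new)  [load 275/375]
  300 → van 5 (new)  [load 300/375]
  175 → van 6 (new)  [load 175/375]
6 vans opened.

6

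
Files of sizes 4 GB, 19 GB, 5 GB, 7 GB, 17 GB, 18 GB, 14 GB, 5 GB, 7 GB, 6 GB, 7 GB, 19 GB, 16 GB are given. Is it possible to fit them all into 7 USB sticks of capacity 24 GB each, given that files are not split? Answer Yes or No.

A valid assignment using 7 USB sticks:
  USB stick 1: 19 + 5 = 24
  USB stick 2: 19 + 5 = 24
  USB stick 3: 18 + 6 = 24
  USB stick 4: 17 + 7 = 24
  USB stick 5: 16 + 7 = 23
  USB stick 6: 14 + 7 = 21
  USB stick 7: 4 = 4
Every load is within 24 GB, so 7 USB sticks suffice.

Yes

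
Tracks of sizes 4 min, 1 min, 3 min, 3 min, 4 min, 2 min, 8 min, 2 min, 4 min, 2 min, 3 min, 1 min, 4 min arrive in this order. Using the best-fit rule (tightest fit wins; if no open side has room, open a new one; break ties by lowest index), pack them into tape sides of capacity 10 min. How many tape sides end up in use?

5

  4 → side 1 (new)  [load 4/10]
  1 → side 1  [load 5/10]
  3 → side 1  [load 8/10]
  3 → side 2 (new)  [load 3/10]
  4 → side 2  [load 7/10]
  2 → side 1  [load 10/10]
  8 → side 3 (new)  [load 8/10]
  2 → side 3  [load 10/10]
  4 → side 4 (new)  [load 4/10]
  2 → side 2  [load 9/10]
  3 → side 4  [load 7/10]
  1 → side 2  [load 10/10]
  4 → side 5 (new)  [load 4/10]
5 tape sides opened.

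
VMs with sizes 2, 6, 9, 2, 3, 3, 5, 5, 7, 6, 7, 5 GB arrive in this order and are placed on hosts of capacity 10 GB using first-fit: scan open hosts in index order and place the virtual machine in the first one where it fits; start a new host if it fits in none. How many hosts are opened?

8

  2 → host 1 (new)  [load 2/10]
  6 → host 1  [load 8/10]
  9 → host 2 (new)  [load 9/10]
  2 → host 1  [load 10/10]
  3 → host 3 (new)  [load 3/10]
  3 → host 3  [load 6/10]
  5 → host 4 (new)  [load 5/10]
  5 → host 4  [load 10/10]
  7 → host 5 (new)  [load 7/10]
  6 → host 6 (new)  [load 6/10]
  7 → host 7 (new)  [load 7/10]
  5 → host 8 (new)  [load 5/10]
8 hosts opened.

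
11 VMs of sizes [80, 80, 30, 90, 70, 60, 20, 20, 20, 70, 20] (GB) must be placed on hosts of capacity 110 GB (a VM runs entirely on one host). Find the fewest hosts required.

Total = 90 + 80 + 80 + 70 + 70 + 60 + 30 + 20 + 20 + 20 + 20 = 560 GB.
Lower bound: ⌈560/110⌉ = 6 hosts.
A packing using 6 hosts:
  host 1: 90 + 20 = 110
  host 2: 80 + 30 = 110
  host 3: 80 + 20 = 100
  host 4: 70 + 20 + 20 = 110
  host 5: 70 = 70
  host 6: 60 = 60
This matches the lower bound, so 6 is optimal.

6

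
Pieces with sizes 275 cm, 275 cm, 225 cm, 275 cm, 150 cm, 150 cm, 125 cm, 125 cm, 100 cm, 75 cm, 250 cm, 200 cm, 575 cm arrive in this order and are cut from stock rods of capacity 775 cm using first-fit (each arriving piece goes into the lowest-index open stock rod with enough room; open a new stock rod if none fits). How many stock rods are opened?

4

  275 → stock rod 1 (new)  [load 275/775]
  275 → stock rod 1  [load 550/775]
  225 → stock rod 1  [load 775/775]
  275 → stock rod 2 (new)  [load 275/775]
  150 → stock rod 2  [load 425/775]
  150 → stock rod 2  [load 575/775]
  125 → stock rod 2  [load 700/775]
  125 → stock rod 3 (new)  [load 125/775]
  100 → stock rod 3  [load 225/775]
  75 → stock rod 2  [load 775/775]
  250 → stock rod 3  [load 475/775]
  200 → stock rod 3  [load 675/775]
  575 → stock rod 4 (new)  [load 575/775]
4 stock rods opened.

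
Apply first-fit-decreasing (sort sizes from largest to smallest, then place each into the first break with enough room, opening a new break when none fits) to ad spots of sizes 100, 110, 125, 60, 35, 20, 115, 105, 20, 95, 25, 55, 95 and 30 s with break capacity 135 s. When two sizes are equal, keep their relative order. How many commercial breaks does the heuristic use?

Sorted descending: 125, 115, 110, 105, 100, 95, 95, 60, 55, 35, 30, 25, 20, 20.
  125 → break 1 (new)  [load 125/135]
  115 → break 2 (new)  [load 115/135]
  110 → break 3 (new)  [load 110/135]
  105 → break 4 (new)  [load 105/135]
  100 → break 5 (new)  [load 100/135]
  95 → break 6 (new)  [load 95/135]
  95 → break 7 (new)  [load 95/135]
  60 → break 8 (new)  [load 60/135]
  55 → break 8  [load 115/135]
  35 → break 5  [load 135/135]
  30 → break 4  [load 135/135]
  25 → break 3  [load 135/135]
  20 → break 2  [load 135/135]
  20 → break 6  [load 115/135]
8 commercial breaks opened.

8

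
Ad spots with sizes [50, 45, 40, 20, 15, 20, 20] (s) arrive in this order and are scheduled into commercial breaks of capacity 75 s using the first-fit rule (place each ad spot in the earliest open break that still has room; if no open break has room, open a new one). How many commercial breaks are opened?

4

  50 → break 1 (new)  [load 50/75]
  45 → break 2 (new)  [load 45/75]
  40 → break 3 (new)  [load 40/75]
  20 → break 1  [load 70/75]
  15 → break 2  [load 60/75]
  20 → break 3  [load 60/75]
  20 → break 4 (new)  [load 20/75]
4 commercial breaks opened.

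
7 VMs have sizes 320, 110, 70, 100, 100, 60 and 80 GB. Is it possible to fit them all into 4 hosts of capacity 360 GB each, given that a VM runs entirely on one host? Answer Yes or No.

Yes

A valid assignment using 3 hosts:
  host 1: 320 = 320
  host 2: 110 + 100 + 100 = 310
  host 3: 80 + 70 + 60 = 210
That uses only 3 ≤ 4, so 4 hosts are enough.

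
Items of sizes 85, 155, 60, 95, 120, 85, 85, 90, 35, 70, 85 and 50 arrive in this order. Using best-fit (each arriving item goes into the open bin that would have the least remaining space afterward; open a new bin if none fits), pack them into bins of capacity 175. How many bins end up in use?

7

  85 → bin 1 (new)  [load 85/175]
  155 → bin 2 (new)  [load 155/175]
  60 → bin 1  [load 145/175]
  95 → bin 3 (new)  [load 95/175]
  120 → bin 4 (new)  [load 120/175]
  85 → bin 5 (new)  [load 85/175]
  85 → bin 5  [load 170/175]
  90 → bin 6 (new)  [load 90/175]
  35 → bin 4  [load 155/175]
  70 → bin 3  [load 165/175]
  85 → bin 6  [load 175/175]
  50 → bin 7 (new)  [load 50/175]
7 bins opened.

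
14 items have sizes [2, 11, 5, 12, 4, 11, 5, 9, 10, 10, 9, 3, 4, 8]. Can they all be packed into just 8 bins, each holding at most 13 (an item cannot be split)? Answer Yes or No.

No

Total = 103; ⌈103/13⌉ = 8.
The bound of 8 does not rule out 8, but exhaustive search shows no assignment into 8 bins of capacity 13 exists — the minimum is 9.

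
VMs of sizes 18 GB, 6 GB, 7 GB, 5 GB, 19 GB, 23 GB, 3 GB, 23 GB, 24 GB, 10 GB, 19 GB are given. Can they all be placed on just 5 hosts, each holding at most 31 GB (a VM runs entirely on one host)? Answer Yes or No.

No

Total = 157 GB; ⌈157/31⌉ = 6.
At least 6 hosts are required, but only 5 are allowed.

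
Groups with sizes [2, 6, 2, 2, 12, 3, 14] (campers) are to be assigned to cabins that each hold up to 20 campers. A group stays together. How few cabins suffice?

3

Total = 14 + 12 + 6 + 3 + 2 + 2 + 2 = 41 campers.
Lower bound: ⌈41/20⌉ = 3 cabins.
A packing using 3 cabins:
  cabin 1: 14 + 6 = 20
  cabin 2: 12 + 3 + 2 + 2 = 19
  cabin 3: 2 = 2
This matches the lower bound, so 3 is optimal.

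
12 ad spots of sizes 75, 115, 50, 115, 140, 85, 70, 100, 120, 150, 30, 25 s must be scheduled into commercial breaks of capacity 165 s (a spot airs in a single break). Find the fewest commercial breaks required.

Total = 150 + 140 + 120 + 115 + 115 + 100 + 85 + 75 + 70 + 50 + 30 + 25 = 1075 s.
Lower bound: ⌈1075/165⌉ = 7 commercial breaks.
A packing using 8 commercial breaks:
  break 1: 150 = 150
  break 2: 140 + 25 = 165
  break 3: 120 + 30 = 150
  break 4: 115 + 50 = 165
  break 5: 115 = 115
  break 6: 100 = 100
  break 7: 85 + 75 = 160
  break 8: 70 = 70
No arrangement into 7 commercial breaks stays within capacity, so 8 is optimal.

8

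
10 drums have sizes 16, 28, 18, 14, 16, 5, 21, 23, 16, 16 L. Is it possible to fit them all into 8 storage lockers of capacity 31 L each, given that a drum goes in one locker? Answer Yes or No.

A valid assignment using 8 storage lockers:
  locker 1: 28 = 28
  locker 2: 23 + 5 = 28
  locker 3: 21 = 21
  locker 4: 18 = 18
  locker 5: 16 + 14 = 30
  locker 6: 16 = 16
  locker 7: 16 = 16
  locker 8: 16 = 16
Every load is within 31 L, so 8 storage lockers suffice.

Yes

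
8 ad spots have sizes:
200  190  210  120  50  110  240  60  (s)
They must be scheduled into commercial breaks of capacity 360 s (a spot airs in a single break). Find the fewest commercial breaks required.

Total = 240 + 210 + 200 + 190 + 120 + 110 + 60 + 50 = 1180 s.
Lower bound: ⌈1180/360⌉ = 4 commercial breaks.
A packing using 4 commercial breaks:
  break 1: 240 + 120 = 360
  break 2: 210 + 110 = 320
  break 3: 200 + 60 + 50 = 310
  break 4: 190 = 190
This matches the lower bound, so 4 is optimal.

4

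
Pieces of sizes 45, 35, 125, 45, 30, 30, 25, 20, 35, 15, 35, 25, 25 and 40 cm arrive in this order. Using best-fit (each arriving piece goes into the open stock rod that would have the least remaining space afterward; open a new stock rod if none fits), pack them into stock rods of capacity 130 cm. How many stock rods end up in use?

  45 → stock rod 1 (new)  [load 45/130]
  35 → stock rod 1  [load 80/130]
  125 → stock rod 2 (new)  [load 125/130]
  45 → stock rod 1  [load 125/130]
  30 → stock rod 3 (new)  [load 30/130]
  30 → stock rod 3  [load 60/130]
  25 → stock rod 3  [load 85/130]
  20 → stock rod 3  [load 105/130]
  35 → stock rod 4 (new)  [load 35/130]
  15 → stock rod 3  [load 120/130]
  35 → stock rod 4  [load 70/130]
  25 → stock rod 4  [load 95/130]
  25 → stock rod 4  [load 120/130]
  40 → stock rod 5 (new)  [load 40/130]
5 stock rods opened.

5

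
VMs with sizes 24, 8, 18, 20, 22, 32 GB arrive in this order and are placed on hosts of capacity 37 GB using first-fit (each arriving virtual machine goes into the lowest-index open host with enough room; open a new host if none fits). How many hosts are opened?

5

  24 → host 1 (new)  [load 24/37]
  8 → host 1  [load 32/37]
  18 → host 2 (new)  [load 18/37]
  20 → host 3 (new)  [load 20/37]
  22 → host 4 (new)  [load 22/37]
  32 → host 5 (new)  [load 32/37]
5 hosts opened.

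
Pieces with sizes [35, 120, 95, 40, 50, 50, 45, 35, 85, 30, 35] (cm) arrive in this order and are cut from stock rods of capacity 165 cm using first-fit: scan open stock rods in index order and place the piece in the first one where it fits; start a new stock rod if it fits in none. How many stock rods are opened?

4

  35 → stock rod 1 (new)  [load 35/165]
  120 → stock rod 1  [load 155/165]
  95 → stock rod 2 (new)  [load 95/165]
  40 → stock rod 2  [load 135/165]
  50 → stock rod 3 (new)  [load 50/165]
  50 → stock rod 3  [load 100/165]
  45 → stock rod 3  [load 145/165]
  35 → stock rod 4 (new)  [load 35/165]
  85 → stock rod 4  [load 120/165]
  30 → stock rod 2  [load 165/165]
  35 → stock rod 4  [load 155/165]
4 stock rods opened.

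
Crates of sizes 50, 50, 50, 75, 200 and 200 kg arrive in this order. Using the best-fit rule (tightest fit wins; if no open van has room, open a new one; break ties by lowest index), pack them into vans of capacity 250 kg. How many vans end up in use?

  50 → van 1 (new)  [load 50/250]
  50 → van 1  [load 100/250]
  50 → van 1  [load 150/250]
  75 → van 1  [load 225/250]
  200 → van 2 (new)  [load 200/250]
  200 → van 3 (new)  [load 200/250]
3 vans opened.

3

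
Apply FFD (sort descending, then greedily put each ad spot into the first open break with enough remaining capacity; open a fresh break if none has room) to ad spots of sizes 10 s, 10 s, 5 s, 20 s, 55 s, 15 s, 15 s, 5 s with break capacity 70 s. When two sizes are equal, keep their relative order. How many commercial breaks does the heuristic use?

2

Sorted descending: 55, 20, 15, 15, 10, 10, 5, 5.
  55 → break 1 (new)  [load 55/70]
  20 → break 2 (new)  [load 20/70]
  15 → break 1  [load 70/70]
  15 → break 2  [load 35/70]
  10 → break 2  [load 45/70]
  10 → break 2  [load 55/70]
  5 → break 2  [load 60/70]
  5 → break 2  [load 65/70]
2 commercial breaks opened.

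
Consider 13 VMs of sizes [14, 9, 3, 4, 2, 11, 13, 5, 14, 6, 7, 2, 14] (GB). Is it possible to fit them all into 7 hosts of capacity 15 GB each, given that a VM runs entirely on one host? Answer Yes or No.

No

Total = 104 GB; ⌈104/15⌉ = 7.
The bound of 7 does not rule out 7, but exhaustive search shows no assignment into 7 hosts of capacity 15 GB exists — the minimum is 8.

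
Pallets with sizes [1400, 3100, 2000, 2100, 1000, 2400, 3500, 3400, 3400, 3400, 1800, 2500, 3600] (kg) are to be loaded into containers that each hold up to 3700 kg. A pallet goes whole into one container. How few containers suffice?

Total = 3600 + 3500 + 3400 + 3400 + 3400 + 3100 + 2500 + 2400 + 2100 + 2000 + 1800 + 1400 + 1000 = 33600 kg.
Lower bound: ⌈33600/3700⌉ = 10 containers.
A packing using 11 containers:
  container 1: 3600 = 3600
  container 2: 3500 = 3500
  container 3: 3400 = 3400
  container 4: 3400 = 3400
  container 5: 3400 = 3400
  container 6: 3100 = 3100
  container 7: 2500 + 1000 = 3500
  container 8: 2400 = 2400
  container 9: 2100 + 1400 = 3500
  container 10: 2000 = 2000
  container 11: 1800 = 1800
No arrangement into 10 containers stays within capacity, so 11 is optimal.

11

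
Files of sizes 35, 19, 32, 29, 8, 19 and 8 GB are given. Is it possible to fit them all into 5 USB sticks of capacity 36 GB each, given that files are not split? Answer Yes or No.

Yes

A valid assignment using 5 USB sticks:
  USB stick 1: 35 = 35
  USB stick 2: 32 = 32
  USB stick 3: 29 = 29
  USB stick 4: 19 + 8 + 8 = 35
  USB stick 5: 19 = 19
Every load is within 36 GB, so 5 USB sticks suffice.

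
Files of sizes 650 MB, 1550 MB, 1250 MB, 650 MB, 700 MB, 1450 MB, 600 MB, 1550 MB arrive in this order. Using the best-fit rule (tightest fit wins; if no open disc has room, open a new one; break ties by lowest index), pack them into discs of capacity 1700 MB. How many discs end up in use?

  650 → disc 1 (new)  [load 650/1700]
  1550 → disc 2 (new)  [load 1550/1700]
  1250 → disc 3 (new)  [load 1250/1700]
  650 → disc 1  [load 1300/1700]
  700 → disc 4 (new)  [load 700/1700]
  1450 → disc 5 (new)  [load 1450/1700]
  600 → disc 4  [load 1300/1700]
  1550 → disc 6 (new)  [load 1550/1700]
6 discs opened.

6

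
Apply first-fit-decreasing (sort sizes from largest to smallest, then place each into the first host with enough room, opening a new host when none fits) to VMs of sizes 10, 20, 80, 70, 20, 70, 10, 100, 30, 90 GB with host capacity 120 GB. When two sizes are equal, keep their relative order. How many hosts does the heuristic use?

5

Sorted descending: 100, 90, 80, 70, 70, 30, 20, 20, 10, 10.
  100 → host 1 (new)  [load 100/120]
  90 → host 2 (new)  [load 90/120]
  80 → host 3 (new)  [load 80/120]
  70 → host 4 (new)  [load 70/120]
  70 → host 5 (new)  [load 70/120]
  30 → host 2  [load 120/120]
  20 → host 1  [load 120/120]
  20 → host 3  [load 100/120]
  10 → host 3  [load 110/120]
  10 → host 3  [load 120/120]
5 hosts opened.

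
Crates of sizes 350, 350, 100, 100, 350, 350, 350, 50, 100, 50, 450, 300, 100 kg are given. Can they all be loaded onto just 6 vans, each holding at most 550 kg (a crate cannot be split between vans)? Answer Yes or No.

Total = 3000 kg; ⌈3000/550⌉ = 6.
7 crates each exceed half the capacity and cannot share a van, forcing at least 7 vans.
At least 7 vans are required, but only 6 are allowed.

No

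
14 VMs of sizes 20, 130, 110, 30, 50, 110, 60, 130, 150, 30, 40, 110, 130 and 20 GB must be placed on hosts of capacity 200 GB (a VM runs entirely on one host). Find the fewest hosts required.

7

Total = 150 + 130 + 130 + 130 + 110 + 110 + 110 + 60 + 50 + 40 + 30 + 30 + 20 + 20 = 1120 GB.
Lower bound: ⌈1120/200⌉ = 6 hosts.
Also, 7 VMs each exceed 100 GB, and no two of those can share a host, so at least 7 hosts are needed.
A packing using 7 hosts:
  host 1: 150 + 50 = 200
  host 2: 130 + 60 = 190
  host 3: 130 + 40 + 30 = 200
  host 4: 130 + 30 + 20 + 20 = 200
  host 5: 110 = 110
  host 6: 110 = 110
  host 7: 110 = 110
This matches the lower bound, so 7 is optimal.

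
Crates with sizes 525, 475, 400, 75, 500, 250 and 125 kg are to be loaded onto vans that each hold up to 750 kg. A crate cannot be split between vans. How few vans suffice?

4

Total = 525 + 500 + 475 + 400 + 250 + 125 + 75 = 2350 kg.
Lower bound: ⌈2350/750⌉ = 4 vans.
A packing using 4 vans:
  van 1: 525 + 125 + 75 = 725
  van 2: 500 + 250 = 750
  van 3: 475 = 475
  van 4: 400 = 400
This matches the lower bound, so 4 is optimal.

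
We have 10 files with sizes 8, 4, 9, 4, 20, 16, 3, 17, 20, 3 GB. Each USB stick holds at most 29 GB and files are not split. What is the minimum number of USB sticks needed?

Total = 20 + 20 + 17 + 16 + 9 + 8 + 4 + 4 + 3 + 3 = 104 GB.
Lower bound: ⌈104/29⌉ = 4 USB sticks.
A packing using 4 USB sticks:
  USB stick 1: 20 + 9 = 29
  USB stick 2: 20 + 8 = 28
  USB stick 3: 17 + 4 + 4 + 3 = 28
  USB stick 4: 16 + 3 = 19
This matches the lower bound, so 4 is optimal.

4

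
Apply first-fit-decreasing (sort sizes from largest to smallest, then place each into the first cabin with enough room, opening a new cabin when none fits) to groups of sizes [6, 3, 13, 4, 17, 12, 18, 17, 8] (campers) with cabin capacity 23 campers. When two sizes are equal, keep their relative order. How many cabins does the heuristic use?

5

Sorted descending: 18, 17, 17, 13, 12, 8, 6, 4, 3.
  18 → cabin 1 (new)  [load 18/23]
  17 → cabin 2 (new)  [load 17/23]
  17 → cabin 3 (new)  [load 17/23]
  13 → cabin 4 (new)  [load 13/23]
  12 → cabin 5 (new)  [load 12/23]
  8 → cabin 4  [load 21/23]
  6 → cabin 2  [load 23/23]
  4 → cabin 1  [load 22/23]
  3 → cabin 3  [load 20/23]
5 cabins opened.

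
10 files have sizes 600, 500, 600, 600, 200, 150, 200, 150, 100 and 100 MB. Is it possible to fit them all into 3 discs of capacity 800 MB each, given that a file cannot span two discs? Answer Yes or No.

No

Total = 3200 MB; ⌈3200/800⌉ = 4.
At least 4 discs are required, but only 3 are allowed.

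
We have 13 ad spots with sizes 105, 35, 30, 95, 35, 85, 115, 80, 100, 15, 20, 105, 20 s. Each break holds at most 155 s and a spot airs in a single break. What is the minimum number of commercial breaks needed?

Total = 115 + 105 + 105 + 100 + 95 + 85 + 80 + 35 + 35 + 30 + 20 + 20 + 15 = 840 s.
Lower bound: ⌈840/155⌉ = 6 commercial breaks.
Also, 7 ad spots each exceed 155/2 s, and no two of those can share a break, so at least 7 commercial breaks are needed.
A packing using 7 commercial breaks:
  break 1: 115 + 35 = 150
  break 2: 105 + 35 + 15 = 155
  break 3: 105 + 30 + 20 = 155
  break 4: 100 + 20 = 120
  break 5: 95 = 95
  break 6: 85 = 85
  break 7: 80 = 80
This matches the lower bound, so 7 is optimal.

7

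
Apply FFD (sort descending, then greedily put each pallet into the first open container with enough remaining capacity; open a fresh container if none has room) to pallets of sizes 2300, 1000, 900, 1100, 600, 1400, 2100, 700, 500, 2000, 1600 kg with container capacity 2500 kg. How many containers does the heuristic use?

6

Sorted descending: 2300, 2100, 2000, 1600, 1400, 1100, 1000, 900, 700, 600, 500.
  2300 → container 1 (new)  [load 2300/2500]
  2100 → container 2 (new)  [load 2100/2500]
  2000 → container 3 (new)  [load 2000/2500]
  1600 → container 4 (new)  [load 1600/2500]
  1400 → container 5 (new)  [load 1400/2500]
  1100 → container 5  [load 2500/2500]
  1000 → container 6 (new)  [load 1000/2500]
  900 → container 4  [load 2500/2500]
  700 → container 6  [load 1700/2500]
  600 → container 6  [load 2300/2500]
  500 → container 3  [load 2500/2500]
6 containers opened.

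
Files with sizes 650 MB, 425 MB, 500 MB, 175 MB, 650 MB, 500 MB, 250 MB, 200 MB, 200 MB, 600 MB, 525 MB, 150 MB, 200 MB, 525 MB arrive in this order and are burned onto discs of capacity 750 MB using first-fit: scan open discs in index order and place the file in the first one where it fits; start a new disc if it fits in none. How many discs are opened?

  650 → disc 1 (new)  [load 650/750]
  425 → disc 2 (new)  [load 425/750]
  500 → disc 3 (new)  [load 500/750]
  175 → disc 2  [load 600/750]
  650 → disc 4 (new)  [load 650/750]
  500 → disc 5 (new)  [load 500/750]
  250 → disc 3  [load 750/750]
  200 → disc 5  [load 700/750]
  200 → disc 6 (new)  [load 200/750]
  600 → disc 7 (new)  [load 600/750]
  525 → disc 6  [load 725/750]
  150 → disc 2  [load 750/750]
  200 → disc 8 (new)  [load 200/750]
  525 → disc 8  [load 725/750]
8 discs opened.

8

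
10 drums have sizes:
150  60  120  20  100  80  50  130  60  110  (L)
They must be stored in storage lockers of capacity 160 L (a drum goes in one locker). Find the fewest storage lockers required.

6

Total = 150 + 130 + 120 + 110 + 100 + 80 + 60 + 60 + 50 + 20 = 880 L.
Lower bound: ⌈880/160⌉ = 6 storage lockers.
A packing using 6 storage lockers:
  locker 1: 150 = 150
  locker 2: 130 + 20 = 150
  locker 3: 120 = 120
  locker 4: 110 + 50 = 160
  locker 5: 100 + 60 = 160
  locker 6: 80 + 60 = 140
This matches the lower bound, so 6 is optimal.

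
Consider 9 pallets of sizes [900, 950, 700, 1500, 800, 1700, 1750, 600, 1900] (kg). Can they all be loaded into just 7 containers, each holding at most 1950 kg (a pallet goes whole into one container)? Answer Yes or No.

A valid assignment using 7 containers:
  container 1: 1900 = 1900
  container 2: 1750 = 1750
  container 3: 1700 = 1700
  container 4: 1500 = 1500
  container 5: 950 + 900 = 1850
  container 6: 800 + 700 = 1500
  container 7: 600 = 600
Every load is within 1950 kg, so 7 containers suffice.

Yes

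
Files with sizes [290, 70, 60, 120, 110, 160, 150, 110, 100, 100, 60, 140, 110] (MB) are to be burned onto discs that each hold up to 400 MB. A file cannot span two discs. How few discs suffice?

4

Total = 290 + 160 + 150 + 140 + 120 + 110 + 110 + 110 + 100 + 100 + 70 + 60 + 60 = 1580 MB.
Lower bound: ⌈1580/400⌉ = 4 discs.
A packing using 4 discs:
  disc 1: 290 + 110 = 400
  disc 2: 160 + 150 + 70 = 380
  disc 3: 140 + 100 + 100 + 60 = 400
  disc 4: 120 + 110 + 110 + 60 = 400
This matches the lower bound, so 4 is optimal.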